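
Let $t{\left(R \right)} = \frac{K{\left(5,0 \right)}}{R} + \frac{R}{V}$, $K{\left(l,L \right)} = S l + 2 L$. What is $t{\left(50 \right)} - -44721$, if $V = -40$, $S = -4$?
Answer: $\frac{894387}{20} \approx 44719.0$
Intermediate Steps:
$K{\left(l,L \right)} = - 4 l + 2 L$
$t{\left(R \right)} = - \frac{20}{R} - \frac{R}{40}$ ($t{\left(R \right)} = \frac{\left(-4\right) 5 + 2 \cdot 0}{R} + \frac{R}{-40} = \frac{-20 + 0}{R} + R \left(- \frac{1}{40}\right) = - \frac{20}{R} - \frac{R}{40}$)
$t{\left(50 \right)} - -44721 = \left(- \frac{20}{50} - \frac{5}{4}\right) - -44721 = \left(\left(-20\right) \frac{1}{50} - \frac{5}{4}\right) + 44721 = \left(- \frac{2}{5} - \frac{5}{4}\right) + 44721 = - \frac{33}{20} + 44721 = \frac{894387}{20}$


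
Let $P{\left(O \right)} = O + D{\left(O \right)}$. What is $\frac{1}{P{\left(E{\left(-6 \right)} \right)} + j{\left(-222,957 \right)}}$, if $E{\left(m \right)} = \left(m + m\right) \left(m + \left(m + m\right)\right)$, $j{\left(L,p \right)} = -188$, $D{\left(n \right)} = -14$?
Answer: $\frac{1}{14} \approx 0.071429$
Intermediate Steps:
$E{\left(m \right)} = 6 m^{2}$ ($E{\left(m \right)} = 2 m \left(m + 2 m\right) = 2 m 3 m = 6 m^{2}$)
$P{\left(O \right)} = -14 + O$ ($P{\left(O \right)} = O - 14 = -14 + O$)
$\frac{1}{P{\left(E{\left(-6 \right)} \right)} + j{\left(-222,957 \right)}} = \frac{1}{\left(-14 + 6 \left(-6\right)^{2}\right) - 188} = \frac{1}{\left(-14 + 6 \cdot 36\right) - 188} = \frac{1}{\left(-14 + 216\right) - 188} = \frac{1}{202 - 188} = \frac{1}{14}$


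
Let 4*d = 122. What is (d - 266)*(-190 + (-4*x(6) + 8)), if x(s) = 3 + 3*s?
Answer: 62643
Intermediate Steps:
d = 61/2 (d = (¼)*122 = 61/2 ≈ 30.500)
(d - 266)*(-190 + (-4*x(6) + 8)) = (61/2 - 266)*(-190 + (-4*(3 + 3*6) + 8)) = -471*(-190 + (-4*(3 + 18) + 8))/2 = -471*(-190 + (-4*21 + 8))/2 = -471*(-190 + (-84 + 8))/2 = -471*(-190 - 76)/2 = -471/2*(-266) = 62643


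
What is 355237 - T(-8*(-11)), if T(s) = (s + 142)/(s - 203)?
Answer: 355239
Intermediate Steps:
T(s) = (142 + s)/(-203 + s)
355237 - T(-8*(-11)) = 355237 - (142 - 8*(-11))/(-203 - 8*(-11)) = 355237 - (142 + 88)/(-203 + 88) = 355237 - 230/(-115) = 355237 - (-1)*230/115 = 355237 - 1*(-2) = 355237 + 2 = 355239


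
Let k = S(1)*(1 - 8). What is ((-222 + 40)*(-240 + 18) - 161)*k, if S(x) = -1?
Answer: 281701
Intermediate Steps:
k = 7 (k = -(1 - 8) = -1*(-7) = 7)
((-222 + 40)*(-240 + 18) - 161)*k = ((-222 + 40)*(-240 + 18) - 161)*7 = (-182*(-222) - 161)*7 = (40404 - 161)*7 = 40243*7 = 281701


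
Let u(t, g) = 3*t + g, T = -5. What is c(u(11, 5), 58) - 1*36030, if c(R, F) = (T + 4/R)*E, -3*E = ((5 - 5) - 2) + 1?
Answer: -684601/19 ≈ -36032.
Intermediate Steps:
u(t, g) = g + 3*t
E = ⅓ (E = -(((5 - 5) - 2) + 1)/3 = -((0 - 2) + 1)/3 = -(-2 + 1)/3 = -⅓*(-1) = ⅓ ≈ 0.33333)
c(R, F) = -5/3 + 4/(3*R) (c(R, F) = (-5 + 4/R)*(⅓) = -5/3 + 4/(3*R))
c(u(11, 5), 58) - 1*36030 = (4 - 5*(5 + 3*11))/(3*(5 + 3*11)) - 1*36030 = (4 - 5*(5 + 33))/(3*(5 + 33)) - 36030 = (⅓)*(4 - 5*38)/38 - 36030 = (⅓)*(1/38)*(4 - 190) - 36030 = (⅓)*(1/38)*(-186) - 36030 = -31/19 - 36030 = -684601/19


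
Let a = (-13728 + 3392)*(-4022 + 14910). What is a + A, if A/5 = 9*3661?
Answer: -112373623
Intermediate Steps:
A = 164745 (A = 5*(9*3661) = 5*32949 = 164745)
a = -112538368 (a = -10336*10888 = -112538368)
a + A = -112538368 + 164745 = -112373623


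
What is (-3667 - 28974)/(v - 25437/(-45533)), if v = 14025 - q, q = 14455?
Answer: 1486242653/19553753 ≈ 76.008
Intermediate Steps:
v = -430 (v = 14025 - 1*14455 = 14025 - 14455 = -430)
(-3667 - 28974)/(v - 25437/(-45533)) = (-3667 - 28974)/(-430 - 25437/(-45533)) = -32641/(-430 - 25437*(-1/45533)) = -32641/(-430 + 25437/45533) = -32641/(-19553753/45533) = -32641*(-45533/19553753) = 1486242653/19553753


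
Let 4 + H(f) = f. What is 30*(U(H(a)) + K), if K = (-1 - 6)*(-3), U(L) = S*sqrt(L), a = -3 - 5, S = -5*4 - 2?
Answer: 630 - 1320*I*sqrt(3) ≈ 630.0 - 2286.3*I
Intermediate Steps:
S = -22 (S = -20 - 2 = -22)
a = -8
H(f) = -4 + f
U(L) = -22*sqrt(L)
K = 21 (K = -7*(-3) = 21)
30*(U(H(a)) + K) = 30*(-22*sqrt(-4 - 8) + 21) = 30*(-44*I*sqrt(3) + 21) = 30*(21 - 44*I*sqrt(3)) = 630 - 1320*I*sqrt(3)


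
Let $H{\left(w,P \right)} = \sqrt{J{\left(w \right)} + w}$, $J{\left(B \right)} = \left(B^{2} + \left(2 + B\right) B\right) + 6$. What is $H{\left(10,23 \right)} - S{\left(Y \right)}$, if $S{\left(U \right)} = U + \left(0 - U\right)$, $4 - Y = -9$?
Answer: $2 \sqrt{59} \approx 15.362$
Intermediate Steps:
$Y = 13$ ($Y = 4 - -9 = 4 + 9 = 13$)
$J{\left(B \right)} = 6 + B^{2} + B \left(2 + B\right)$ ($J{\left(B \right)} = \left(B^{2} + B \left(2 + B\right)\right) + 6 = 6 + B^{2} + B \left(2 + B\right)$)
$H{\left(w,P \right)} = \sqrt{6 + 2 w^{2} + 3 w}$ ($H{\left(w,P \right)} = \sqrt{\left(6 + 2 w + 2 w^{2}\right) + w} = \sqrt{6 + 2 w^{2} + 3 w}$)
$S{\left(U \right)} = 0$ ($S{\left(U \right)} = U - U = 0$)
$H{\left(10,23 \right)} - S{\left(Y \right)} = \sqrt{6 + 2 \cdot 10^{2} + 3 \cdot 10} - 0 = \sqrt{6 + 2 \cdot 100 + 30} + 0 = \sqrt{6 + 200 + 30} + 0 = \sqrt{236} + 0 = 2 \sqrt{59} + 0 = 2 \sqrt{59}$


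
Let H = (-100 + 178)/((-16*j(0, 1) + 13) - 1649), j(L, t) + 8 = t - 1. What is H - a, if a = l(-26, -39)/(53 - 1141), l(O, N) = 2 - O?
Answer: -205/7888 ≈ -0.025989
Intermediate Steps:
j(L, t) = -9 + t (j(L, t) = -8 + (t - 1) = -8 + (-1 + t) = -9 + t)
H = -3/58 (H = (-100 + 178)/((-16*(-9 + 1) + 13) - 1649) = 78/((-16*(-8) + 13) - 1649) = 78/((128 + 13) - 1649) = 78/(141 - 1649) = 78/(-1508) = 78*(-1/1508) = -3/58 ≈ -0.051724)
a = -7/272 (a = (2 - 1*(-26))/(53 - 1141) = (2 + 26)/(-1088) = 28*(-1/1088) = -7/272 ≈ -0.025735)
H - a = -3/58 - 1*(-7/272) = -3/58 + 7/272 = -205/7888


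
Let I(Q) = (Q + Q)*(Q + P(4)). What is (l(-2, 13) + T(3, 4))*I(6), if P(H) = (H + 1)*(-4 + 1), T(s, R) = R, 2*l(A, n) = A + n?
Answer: -1026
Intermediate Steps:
l(A, n) = A/2 + n/2 (l(A, n) = (A + n)/2 = A/2 + n/2)
P(H) = -3 - 3*H (P(H) = (1 + H)*(-3) = -3 - 3*H)
I(Q) = 2*Q*(-15 + Q) (I(Q) = (Q + Q)*(Q + (-3 - 3*4)) = (2*Q)*(Q + (-3 - 12)) = (2*Q)*(Q - 15) = (2*Q)*(-15 + Q) = 2*Q*(-15 + Q))
(l(-2, 13) + T(3, 4))*I(6) = (((1/2)*(-2) + (1/2)*13) + 4)*(2*6*(-15 + 6)) = ((-1 + 13/2) + 4)*(2*6*(-9)) = (11/2 + 4)*(-108) = (19/2)*(-108) = -1026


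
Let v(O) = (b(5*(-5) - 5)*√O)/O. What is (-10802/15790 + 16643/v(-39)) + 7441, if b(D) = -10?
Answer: 58741294/7895 - 16643*I*√39/10 ≈ 7440.3 - 10394.0*I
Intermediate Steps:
v(O) = -10/√O (v(O) = (-10*√O)/O = -10/√O)
(-10802/15790 + 16643/v(-39)) + 7441 = (-10802/15790 + 16643/((-(-10)*I*√39/39))) + 7441 = (-10802*1/15790 + 16643/((-(-10)*I*√39/39))) + 7441 = (-5401/7895 + 16643/((10*I*√39/39))) + 7441 = (-5401/7895 + 16643*(-I*√39/10)) + 7441 = (-5401/7895 - 16643*I*√39/10) + 7441 = 58741294/7895 - 16643*I*√39/10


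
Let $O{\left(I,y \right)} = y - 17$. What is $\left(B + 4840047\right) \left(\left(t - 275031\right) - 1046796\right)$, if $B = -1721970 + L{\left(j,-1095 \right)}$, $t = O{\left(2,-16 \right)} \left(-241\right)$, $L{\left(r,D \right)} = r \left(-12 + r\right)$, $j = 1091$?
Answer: $-5643438320484$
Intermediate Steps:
$O{\left(I,y \right)} = -17 + y$
$t = 7953$ ($t = \left(-17 - 16\right) \left(-241\right) = \left(-33\right) \left(-241\right) = 7953$)
$B = -544781$ ($B = -1721970 + 1091 \left(-12 + 1091\right) = -1721970 + 1091 \cdot 1079 = -1721970 + 1177189 = -544781$)
$\left(B + 4840047\right) \left(\left(t - 275031\right) - 1046796\right) = \left(-544781 + 4840047\right) \left(\left(7953 - 275031\right) - 1046796\right) = 4295266 \left(-267078 - 1046796\right) = 4295266 \left(-1313874\right) = -5643438320484$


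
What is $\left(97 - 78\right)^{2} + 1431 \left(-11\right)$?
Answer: $-15380$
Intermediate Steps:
$\left(97 - 78\right)^{2} + 1431 \left(-11\right) = 19^{2} - 15741 = 361 - 15741 = -15380$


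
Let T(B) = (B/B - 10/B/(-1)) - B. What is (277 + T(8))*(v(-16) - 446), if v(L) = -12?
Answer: -248465/2 ≈ -1.2423e+5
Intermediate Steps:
T(B) = 1 - B + 10/B (T(B) = (1 - 10/B*(-1)) - B = (1 + 10/B) - B = 1 - B + 10/B)
(277 + T(8))*(v(-16) - 446) = (277 + (1 - 1*8 + 10/8))*(-12 - 446) = (277 + (1 - 8 + 10*(⅛)))*(-458) = (277 + (1 - 8 + 5/4))*(-458) = (277 - 23/4)*(-458) = (1085/4)*(-458) = -248465/2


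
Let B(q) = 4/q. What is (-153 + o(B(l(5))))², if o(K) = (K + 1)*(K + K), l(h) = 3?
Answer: 1745041/81 ≈ 21544.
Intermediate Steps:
o(K) = 2*K*(1 + K) (o(K) = (1 + K)*(2*K) = 2*K*(1 + K))
(-153 + o(B(l(5))))² = (-153 + 2*(4/3)*(1 + 4/3))² = (-153 + 2*(4/3)*(7/3))² = (-153 + 56/9)² = (-1321/9)² = 1745041/81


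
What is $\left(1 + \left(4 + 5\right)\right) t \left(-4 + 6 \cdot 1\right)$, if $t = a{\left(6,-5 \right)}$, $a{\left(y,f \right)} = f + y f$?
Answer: $-700$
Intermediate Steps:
$a{\left(y,f \right)} = f + f y$
$t = -35$ ($t = - 5 \left(1 + 6\right) = \left(-5\right) 7 = -35$)
$\left(1 + \left(4 + 5\right)\right) t \left(-4 + 6 \cdot 1\right) = \left(1 + \left(4 + 5\right)\right) \left(-35\right) \left(-4 + 6 \cdot 1\right) = \left(1 + 9\right) \left(-35\right) \left(-4 + 6\right) = 10 \left(-35\right) 2 = \left(-350\right) 2 = -700$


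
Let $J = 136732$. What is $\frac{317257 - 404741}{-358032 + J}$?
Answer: $\frac{21871}{55325} \approx 0.39532$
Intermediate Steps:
$\frac{317257 - 404741}{-358032 + J} = \frac{317257 - 404741}{-358032 + 136732} = - \frac{87484}{-221300} = \left(-87484\right) \left(- \frac{1}{221300}\right) = \frac{21871}{55325}$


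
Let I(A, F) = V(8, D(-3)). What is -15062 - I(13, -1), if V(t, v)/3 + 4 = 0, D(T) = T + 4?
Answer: -15050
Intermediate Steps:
D(T) = 4 + T
V(t, v) = -12 (V(t, v) = -12 + 3*0 = -12 + 0 = -12)
I(A, F) = -12
-15062 - I(13, -1) = -15062 - 1*(-12) = -15062 + 12 = -15050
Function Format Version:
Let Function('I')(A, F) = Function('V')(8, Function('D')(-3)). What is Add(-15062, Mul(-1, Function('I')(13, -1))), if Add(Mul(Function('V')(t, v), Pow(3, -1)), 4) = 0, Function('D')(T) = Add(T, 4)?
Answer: -15050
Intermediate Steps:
Function('D')(T) = Add(4, T)
Function('V')(t, v) = -12 (Function('V')(t, v) = Add(-12, Mul(3, 0)) = Add(-12, 0) = -12)
Function('I')(A, F) = -12
Add(-15062, Mul(-1, Function('I')(13, -1))) = Add(-15062, Mul(-1, -12)) = Add(-15062, 12) = -15050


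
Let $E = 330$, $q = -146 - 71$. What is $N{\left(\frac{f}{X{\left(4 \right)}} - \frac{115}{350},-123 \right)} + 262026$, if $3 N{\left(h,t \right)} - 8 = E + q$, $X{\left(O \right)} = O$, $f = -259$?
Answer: $\frac{786199}{3} \approx 2.6207 \cdot 10^{5}$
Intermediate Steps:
$q = -217$
$N{\left(h,t \right)} = \frac{121}{3}$ ($N{\left(h,t \right)} = \frac{8}{3} + \frac{330 - 217}{3} = \frac{8}{3} + \frac{1}{3} \cdot 113 = \frac{8}{3} + \frac{113}{3} = \frac{121}{3}$)
$N{\left(\frac{f}{X{\left(4 \right)}} - \frac{115}{350},-123 \right)} + 262026 = \frac{121}{3} + 262026 = \frac{786199}{3}$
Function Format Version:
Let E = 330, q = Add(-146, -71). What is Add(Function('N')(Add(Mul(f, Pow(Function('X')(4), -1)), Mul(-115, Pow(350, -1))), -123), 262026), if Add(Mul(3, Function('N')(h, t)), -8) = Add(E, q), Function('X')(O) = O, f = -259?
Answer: Rational(786199, 3) ≈ 2.6207e+5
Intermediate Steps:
q = -217
Function('N')(h, t) = Rational(121, 3) (Function('N')(h, t) = Add(Rational(8, 3), Mul(Rational(1, 3), Add(330, -217))) = Add(Rational(8, 3), Mul(Rational(1, 3), 113)) = Add(Rational(8, 3), Rational(113, 3)) = Rational(121, 3))
Add(Function('N')(Add(Mul(f, Pow(Function('X')(4), -1)), Mul(-115, Pow(350, -1))), -123), 262026) = Add(Rational(121, 3), 262026) = Rational(786199, 3)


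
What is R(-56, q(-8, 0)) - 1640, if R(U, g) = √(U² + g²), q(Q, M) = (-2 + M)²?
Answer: -1640 + 4*√197 ≈ -1583.9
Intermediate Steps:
R(-56, q(-8, 0)) - 1640 = √((-56)² + ((-2 + 0)²)²) - 1640 = √(3136 + ((-2)²)²) - 1640 = √(3136 + 4²) - 1640 = √(3136 + 16) - 1640 = √3152 - 1640 = 4*√197 - 1640 = -1640 + 4*√197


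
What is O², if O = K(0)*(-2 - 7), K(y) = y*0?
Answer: 0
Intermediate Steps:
K(y) = 0
O = 0 (O = 0*(-2 - 7) = 0*(-9) = 0)
O² = 0² = 0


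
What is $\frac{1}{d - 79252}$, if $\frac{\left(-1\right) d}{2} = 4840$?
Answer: $- \frac{1}{88932} \approx -1.1245 \cdot 10^{-5}$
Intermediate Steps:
$d = -9680$ ($d = \left(-2\right) 4840 = -9680$)
$\frac{1}{d - 79252} = \frac{1}{-9680 - 79252} = \frac{1}{-88932} = - \frac{1}{88932}$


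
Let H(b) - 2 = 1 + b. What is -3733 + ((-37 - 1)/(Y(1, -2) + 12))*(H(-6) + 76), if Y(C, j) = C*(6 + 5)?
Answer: -88633/23 ≈ -3853.6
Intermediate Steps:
H(b) = 3 + b (H(b) = 2 + (1 + b) = 3 + b)
Y(C, j) = 11*C (Y(C, j) = C*11 = 11*C)
-3733 + ((-37 - 1)/(Y(1, -2) + 12))*(H(-6) + 76) = -3733 + ((-37 - 1)/(11*1 + 12))*((3 - 6) + 76) = -3733 + (-38/(11 + 12))*(-3 + 76) = -3733 - 38/23*73 = -3733 - 2774/23 = -88633/23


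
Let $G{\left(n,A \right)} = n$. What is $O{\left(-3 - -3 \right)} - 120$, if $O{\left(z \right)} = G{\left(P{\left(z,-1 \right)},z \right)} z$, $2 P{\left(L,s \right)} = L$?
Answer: $-120$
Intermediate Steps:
$P{\left(L,s \right)} = \frac{L}{2}$
$O{\left(z \right)} = \frac{z^{2}}{2}$ ($O{\left(z \right)} = \frac{z}{2} z = \frac{z^{2}}{2}$)
$O{\left(-3 - -3 \right)} - 120 = \frac{\left(-3 - -3\right)^{2}}{2} - 120 = \frac{\left(-3 + 3\right)^{2}}{2} - 120 = \frac{0^{2}}{2} - 120 = \frac{1}{2} \cdot 0 - 120 = 0 - 120 = -120$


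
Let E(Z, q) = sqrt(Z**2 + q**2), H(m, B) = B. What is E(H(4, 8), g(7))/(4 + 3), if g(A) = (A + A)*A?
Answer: 2*sqrt(2417)/7 ≈ 14.047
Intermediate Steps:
g(A) = 2*A**2 (g(A) = (2*A)*A = 2*A**2)
E(H(4, 8), g(7))/(4 + 3) = sqrt(8**2 + (2*7**2)**2)/(4 + 3) = sqrt(64 + (2*49)**2)/7 = sqrt(64 + 98**2)*(1/7) = sqrt(64 + 9604)*(1/7) = sqrt(9668)*(1/7) = (2*sqrt(2417))*(1/7) = 2*sqrt(2417)/7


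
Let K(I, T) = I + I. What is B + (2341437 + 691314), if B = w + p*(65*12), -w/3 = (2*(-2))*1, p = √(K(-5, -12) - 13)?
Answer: 3032763 + 780*I*√23 ≈ 3.0328e+6 + 3740.8*I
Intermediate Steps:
K(I, T) = 2*I
p = I*√23 (p = √(2*(-5) - 13) = √(-10 - 13) = √(-23) = I*√23 ≈ 4.7958*I)
w = 12 (w = -3*2*(-2) = -(-12) = -3*(-4) = 12)
B = 12 + 780*I*√23 (B = 12 + (I*√23)*(65*12) = 12 + (I*√23)*780 = 12 + 780*I*√23 ≈ 12.0 + 3740.8*I)
B + (2341437 + 691314) = (12 + 780*I*√23) + (2341437 + 691314) = (12 + 780*I*√23) + 3032751 = 3032763 + 780*I*√23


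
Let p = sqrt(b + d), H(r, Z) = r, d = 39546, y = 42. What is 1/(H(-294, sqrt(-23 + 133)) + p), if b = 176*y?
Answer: -49/6583 - sqrt(46938)/39498 ≈ -0.012929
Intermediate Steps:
b = 7392 (b = 176*42 = 7392)
p = sqrt(46938) (p = sqrt(7392 + 39546) = sqrt(46938) ≈ 216.65)
1/(H(-294, sqrt(-23 + 133)) + p) = 1/(-294 + sqrt(46938))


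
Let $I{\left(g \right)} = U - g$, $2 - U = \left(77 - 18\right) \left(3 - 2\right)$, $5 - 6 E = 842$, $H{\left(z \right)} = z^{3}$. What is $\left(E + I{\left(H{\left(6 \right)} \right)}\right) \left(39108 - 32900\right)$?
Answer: $-2560800$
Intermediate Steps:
$E = - \frac{279}{2}$ ($E = \frac{5}{6} - \frac{421}{3} = - \frac{279}{2} \approx -139.5$)
$U = -57$ ($U = 2 - \left(77 - 18\right) \left(3 - 2\right) = 2 - 59 \cdot 1 = 2 - 59 = -57$)
$I{\left(g \right)} = -57 - g$
$\left(E + I{\left(H{\left(6 \right)} \right)}\right) \left(39108 - 32900\right) = \left(- \frac{279}{2} - 273\right) \left(39108 - 32900\right) = \left(- \frac{279}{2} - 273\right) 6208 = \left(- \frac{825}{2}\right) 6208 = -2560800$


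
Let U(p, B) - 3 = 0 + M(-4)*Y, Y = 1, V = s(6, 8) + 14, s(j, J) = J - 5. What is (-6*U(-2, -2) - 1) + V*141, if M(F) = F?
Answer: 2402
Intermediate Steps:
s(j, J) = -5 + J
V = 17 (V = (-5 + 8) + 14 = 3 + 14 = 17)
U(p, B) = -1 (U(p, B) = 3 + (0 - 4*1) = 3 + (0 - 4) = 3 - 4 = -1)
(-6*U(-2, -2) - 1) + V*141 = (-6*(-1) - 1) + 17*141 = (6 - 1) + 2397 = 5 + 2397 = 2402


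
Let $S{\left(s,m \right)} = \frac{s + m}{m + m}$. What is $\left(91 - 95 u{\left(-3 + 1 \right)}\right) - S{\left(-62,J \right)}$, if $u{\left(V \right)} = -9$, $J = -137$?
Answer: $\frac{259005}{274} \approx 945.27$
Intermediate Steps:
$S{\left(s,m \right)} = \frac{m + s}{2 m}$
$\left(91 - 95 u{\left(-3 + 1 \right)}\right) - S{\left(-62,J \right)} = \left(91 - -855\right) - \frac{-137 - 62}{2 \left(-137\right)} = \left(91 + 855\right) - \frac{1}{2} \left(- \frac{1}{137}\right) \left(-199\right) = 946 - \frac{199}{274} = \frac{259005}{274}$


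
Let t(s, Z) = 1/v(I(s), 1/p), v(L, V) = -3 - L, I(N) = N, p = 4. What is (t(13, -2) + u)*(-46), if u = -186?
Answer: 68471/8 ≈ 8558.9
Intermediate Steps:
t(s, Z) = 1/(-3 - s)
(t(13, -2) + u)*(-46) = (-1/(3 + 13) - 186)*(-46) = (-1/16 - 186)*(-46) = -2977/16*(-46) = 68471/8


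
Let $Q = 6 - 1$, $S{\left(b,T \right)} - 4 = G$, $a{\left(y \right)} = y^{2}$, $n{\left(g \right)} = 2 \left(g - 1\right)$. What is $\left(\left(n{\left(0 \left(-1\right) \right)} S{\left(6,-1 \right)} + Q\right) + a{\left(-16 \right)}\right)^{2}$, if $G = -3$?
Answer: $67081$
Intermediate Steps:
$n{\left(g \right)} = -2 + 2 g$ ($n{\left(g \right)} = 2 \left(-1 + g\right) = -2 + 2 g$)
$S{\left(b,T \right)} = 1$ ($S{\left(b,T \right)} = 4 - 3 = 1$)
$Q = 5$ ($Q = 6 - 1 = 5$)
$\left(\left(n{\left(0 \left(-1\right) \right)} S{\left(6,-1 \right)} + Q\right) + a{\left(-16 \right)}\right)^{2} = \left(\left(\left(-2 + 2 \cdot 0 \left(-1\right)\right) 1 + 5\right) + \left(-16\right)^{2}\right)^{2} = \left(\left(\left(-2 + 2 \cdot 0\right) 1 + 5\right) + 256\right)^{2} = \left(\left(\left(-2 + 0\right) 1 + 5\right) + 256\right)^{2} = \left(\left(\left(-2\right) 1 + 5\right) + 256\right)^{2} = \left(\left(-2 + 5\right) + 256\right)^{2} = \left(3 + 256\right)^{2} = 259^{2} = 67081$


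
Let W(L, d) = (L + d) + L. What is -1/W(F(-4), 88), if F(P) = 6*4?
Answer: -1/136 ≈ -0.0073529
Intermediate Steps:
F(P) = 24
W(L, d) = d + 2*L
-1/W(F(-4), 88) = -1/(88 + 2*24) = -1/(88 + 48) = -1/136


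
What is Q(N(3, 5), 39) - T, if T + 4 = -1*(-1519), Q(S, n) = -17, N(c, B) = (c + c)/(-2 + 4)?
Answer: -1532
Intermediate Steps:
N(c, B) = c (N(c, B) = (2*c)/2 = (2*c)*(½) = c)
T = 1515 (T = -4 - 1*(-1519) = -4 + 1519 = 1515)
Q(N(3, 5), 39) - T = -17 - 1*1515 = -17 - 1515 = -1532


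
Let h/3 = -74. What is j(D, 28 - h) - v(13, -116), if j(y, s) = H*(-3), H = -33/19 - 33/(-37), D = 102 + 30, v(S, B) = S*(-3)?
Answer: 29199/703 ≈ 41.535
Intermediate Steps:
v(S, B) = -3*S
h = -222 (h = 3*(-74) = -222)
D = 132
H = -594/703 (H = -33*1/19 - 33*(-1/37) = -33/19 + 33/37 = -594/703 ≈ -0.84495)
j(y, s) = 1782/703 (j(y, s) = -594/703*(-3) = 1782/703)
j(D, 28 - h) - v(13, -116) = 1782/703 - (-3)*13 = 1782/703 - 1*(-39) = 1782/703 + 39 = 29199/703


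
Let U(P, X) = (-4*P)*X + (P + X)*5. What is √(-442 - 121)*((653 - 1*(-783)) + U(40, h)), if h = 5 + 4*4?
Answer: -1619*I*√563 ≈ -38415.0*I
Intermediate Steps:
h = 21 (h = 5 + 16 = 21)
U(P, X) = 5*P + 5*X - 4*P*X (U(P, X) = -4*P*X + (5*P + 5*X) = 5*P + 5*X - 4*P*X)
√(-442 - 121)*((653 - 1*(-783)) + U(40, h)) = √(-442 - 121)*((653 - 1*(-783)) + (5*40 + 5*21 - 4*40*21)) = √(-563)*((653 + 783) + (200 + 105 - 3360)) = (I*√563)*(1436 - 3055) = (I*√563)*(-1619) = -1619*I*√563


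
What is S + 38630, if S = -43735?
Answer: -5105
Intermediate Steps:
S + 38630 = -43735 + 38630 = -5105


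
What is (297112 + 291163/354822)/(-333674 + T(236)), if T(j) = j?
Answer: -105422165227/118311138036 ≈ -0.89106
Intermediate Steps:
(297112 + 291163/354822)/(-333674 + T(236)) = (297112 + 291163/354822)/(-333674 + 236) = (297112 + 291163*(1/354822))/(-333438) = (297112 + 291163/354822)*(-1/333438) = (105422165227/354822)*(-1/333438) = -105422165227/118311138036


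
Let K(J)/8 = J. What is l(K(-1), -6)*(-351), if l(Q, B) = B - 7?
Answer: 4563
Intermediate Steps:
K(J) = 8*J
l(Q, B) = -7 + B
l(K(-1), -6)*(-351) = (-7 - 6)*(-351) = -13*(-351) = 4563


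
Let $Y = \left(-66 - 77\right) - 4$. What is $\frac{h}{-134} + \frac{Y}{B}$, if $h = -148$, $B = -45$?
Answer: $\frac{4393}{1005} \approx 4.3711$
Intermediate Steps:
$Y = -147$ ($Y = -143 - 4 = -147$)
$\frac{h}{-134} + \frac{Y}{B} = - \frac{148}{-134} - \frac{147}{-45} = \left(-148\right) \left(- \frac{1}{134}\right) - - \frac{49}{15} = \frac{74}{67} + \frac{49}{15} = \frac{4393}{1005}$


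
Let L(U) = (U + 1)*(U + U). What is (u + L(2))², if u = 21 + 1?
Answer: 1156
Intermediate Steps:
u = 22
L(U) = 2*U*(1 + U) (L(U) = (1 + U)*(2*U) = 2*U*(1 + U))
(u + L(2))² = (22 + 2*2*(1 + 2))² = (22 + 2*2*3)² = (22 + 12)² = 34² = 1156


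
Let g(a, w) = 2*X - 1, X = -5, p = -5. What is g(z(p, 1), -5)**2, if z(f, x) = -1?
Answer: 121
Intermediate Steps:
g(a, w) = -11 (g(a, w) = 2*(-5) - 1 = -10 - 1 = -11)
g(z(p, 1), -5)**2 = (-11)**2 = 121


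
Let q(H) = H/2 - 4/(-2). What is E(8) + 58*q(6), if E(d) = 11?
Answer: 301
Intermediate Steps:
q(H) = 2 + H/2 (q(H) = H*(½) - 4*(-½) = H/2 + 2 = 2 + H/2)
E(8) + 58*q(6) = 11 + 58*(2 + (½)*6) = 11 + 58*(2 + 3) = 11 + 58*5 = 11 + 290 = 301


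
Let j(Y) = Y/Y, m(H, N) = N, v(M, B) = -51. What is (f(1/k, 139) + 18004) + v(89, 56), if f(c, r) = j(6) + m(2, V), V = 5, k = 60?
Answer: 17959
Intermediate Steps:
j(Y) = 1
f(c, r) = 6 (f(c, r) = 1 + 5 = 6)
(f(1/k, 139) + 18004) + v(89, 56) = (6 + 18004) - 51 = 18010 - 51 = 17959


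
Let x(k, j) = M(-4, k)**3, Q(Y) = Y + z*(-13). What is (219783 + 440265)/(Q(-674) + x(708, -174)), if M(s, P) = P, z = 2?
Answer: 165012/88723553 ≈ 0.0018598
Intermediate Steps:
Q(Y) = -26 + Y (Q(Y) = Y + 2*(-13) = Y - 26 = -26 + Y)
x(k, j) = k**3
(219783 + 440265)/(Q(-674) + x(708, -174)) = (219783 + 440265)/((-26 - 674) + 708**3) = 660048/(-700 + 354894912) = 660048/354894212 = 660048*(1/354894212) = 165012/88723553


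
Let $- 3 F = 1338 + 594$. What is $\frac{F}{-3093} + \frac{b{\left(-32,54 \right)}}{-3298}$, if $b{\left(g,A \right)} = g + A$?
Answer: $\frac{1027933}{5100357} \approx 0.20154$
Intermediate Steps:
$F = -644$ ($F = - \frac{1338 + 594}{3} = \left(- \frac{1}{3}\right) 1932 = -644$)
$b{\left(g,A \right)} = A + g$
$\frac{F}{-3093} + \frac{b{\left(-32,54 \right)}}{-3298} = - \frac{644}{-3093} + \frac{54 - 32}{-3298} = \left(-644\right) \left(- \frac{1}{3093}\right) + 22 \left(- \frac{1}{3298}\right) = \frac{644}{3093} - \frac{11}{1649} = \frac{1027933}{5100357}$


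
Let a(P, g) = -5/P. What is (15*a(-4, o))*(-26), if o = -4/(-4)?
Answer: -975/2 ≈ -487.50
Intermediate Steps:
o = 1 (o = -4*(-¼) = 1)
(15*a(-4, o))*(-26) = (15*(-5/(-4)))*(-26) = (15*(-5*(-¼)))*(-26) = (15*(5/4))*(-26) = (75/4)*(-26) = -975/2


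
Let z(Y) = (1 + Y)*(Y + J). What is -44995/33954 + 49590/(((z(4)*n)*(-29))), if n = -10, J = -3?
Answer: 5581159/169770 ≈ 32.875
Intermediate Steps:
z(Y) = (1 + Y)*(-3 + Y) (z(Y) = (1 + Y)*(Y - 3) = (1 + Y)*(-3 + Y))
-44995/33954 + 49590/(((z(4)*n)*(-29))) = -44995/33954 + 49590/((((-3 + 4² - 2*4)*(-10))*(-29))) = -44995*1/33954 + 49590/((((-3 + 16 - 8)*(-10))*(-29))) = -44995/33954 + 49590/(((5*(-10))*(-29))) = -44995/33954 + 49590/((-50*(-29))) = -44995/33954 + 49590/1450 = -44995/33954 + 49590*(1/1450) = -44995/33954 + 171/5 = 5581159/169770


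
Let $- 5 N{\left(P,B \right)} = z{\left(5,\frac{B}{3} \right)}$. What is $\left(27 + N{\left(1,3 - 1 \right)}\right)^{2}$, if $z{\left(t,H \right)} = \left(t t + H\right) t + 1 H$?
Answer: $\frac{36}{25} \approx 1.44$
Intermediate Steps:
$z{\left(t,H \right)} = H + t \left(H + t^{2}\right)$ ($z{\left(t,H \right)} = \left(t^{2} + H\right) t + H = \left(H + t^{2}\right) t + H = t \left(H + t^{2}\right) + H = H + t \left(H + t^{2}\right)$)
$N{\left(P,B \right)} = -25 - \frac{2 B}{5}$ ($N{\left(P,B \right)} = - \frac{\frac{B}{3} + 5^{3} + \frac{B}{3} \cdot 5}{5} = - \frac{B \frac{1}{3} + 125 + B \frac{1}{3} \cdot 5}{5} = - \frac{\frac{B}{3} + 125 + \frac{B}{3} \cdot 5}{5} = - \frac{\frac{B}{3} + 125 + \frac{5 B}{3}}{5} = - \frac{125 + 2 B}{5} = -25 - \frac{2 B}{5}$)
$\left(27 + N{\left(1,3 - 1 \right)}\right)^{2} = \left(27 - \left(25 + \frac{2 \left(3 - 1\right)}{5}\right)\right)^{2} = \left(27 - \frac{129}{5}\right)^{2} = \left(\frac{6}{5}\right)^{2} = \frac{36}{25}$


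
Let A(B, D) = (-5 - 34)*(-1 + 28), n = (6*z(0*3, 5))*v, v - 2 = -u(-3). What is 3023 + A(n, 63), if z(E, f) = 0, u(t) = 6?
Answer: 1970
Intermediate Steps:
v = -4 (v = 2 - 1*6 = 2 - 6 = -4)
n = 0 (n = (6*0)*(-4) = 0*(-4) = 0)
A(B, D) = -1053 (A(B, D) = -39*27 = -1053)
3023 + A(n, 63) = 3023 - 1053 = 1970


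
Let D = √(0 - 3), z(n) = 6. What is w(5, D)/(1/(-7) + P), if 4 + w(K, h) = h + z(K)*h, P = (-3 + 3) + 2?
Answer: -28/13 + 49*I*√3/13 ≈ -2.1538 + 6.5285*I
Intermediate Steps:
P = 2 (P = 0 + 2 = 2)
D = I*√3 (D = √(-3) = I*√3 ≈ 1.732*I)
w(K, h) = -4 + 7*h (w(K, h) = -4 + (h + 6*h) = -4 + 7*h)
w(5, D)/(1/(-7) + P) = (-4 + 7*(I*√3))/(1/(-7) + 2) = (-4 + 7*I*√3)/(-⅐ + 2) = (-4 + 7*I*√3)/(13/7) = 7*(-4 + 7*I*√3)/13 = -28/13 + 49*I*√3/13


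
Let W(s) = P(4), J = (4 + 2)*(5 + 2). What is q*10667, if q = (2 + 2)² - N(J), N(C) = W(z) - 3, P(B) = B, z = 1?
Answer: 160005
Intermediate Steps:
J = 42 (J = 6*7 = 42)
W(s) = 4
N(C) = 1 (N(C) = 4 - 3 = 1)
q = 15 (q = (2 + 2)² - 1*1 = 4² - 1 = 16 - 1 = 15)
q*10667 = 15*10667 = 160005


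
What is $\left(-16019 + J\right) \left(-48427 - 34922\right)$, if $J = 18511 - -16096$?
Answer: $-1549291212$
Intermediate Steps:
$J = 34607$ ($J = 18511 + 16096 = 34607$)
$\left(-16019 + J\right) \left(-48427 - 34922\right) = \left(-16019 + 34607\right) \left(-48427 - 34922\right) = 18588 \left(-83349\right) = -1549291212$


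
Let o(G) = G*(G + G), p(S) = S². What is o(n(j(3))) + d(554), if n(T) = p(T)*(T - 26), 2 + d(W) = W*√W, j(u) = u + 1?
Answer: 247806 + 554*√554 ≈ 2.6085e+5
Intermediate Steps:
j(u) = 1 + u
d(W) = -2 + W^(3/2) (d(W) = -2 + W*√W = -2 + W^(3/2))
n(T) = T²*(-26 + T) (n(T) = T²*(T - 26) = T²*(-26 + T))
o(G) = 2*G² (o(G) = G*(2*G) = 2*G²)
o(n(j(3))) + d(554) = 2*((1 + 3)²*(-26 + (1 + 3)))² + (-2 + 554^(3/2)) = 2*(4²*(-26 + 4))² + (-2 + 554*√554) = 2*(16*(-22))² + (-2 + 554*√554) = 2*(-352)² + (-2 + 554*√554) = 2*123904 + (-2 + 554*√554) = 247808 + (-2 + 554*√554) = 247806 + 554*√554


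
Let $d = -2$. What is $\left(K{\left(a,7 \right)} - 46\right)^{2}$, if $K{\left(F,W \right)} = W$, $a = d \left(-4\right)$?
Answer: $1521$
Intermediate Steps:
$a = 8$ ($a = \left(-2\right) \left(-4\right) = 8$)
$\left(K{\left(a,7 \right)} - 46\right)^{2} = \left(7 - 46\right)^{2} = \left(-39\right)^{2} = 1521$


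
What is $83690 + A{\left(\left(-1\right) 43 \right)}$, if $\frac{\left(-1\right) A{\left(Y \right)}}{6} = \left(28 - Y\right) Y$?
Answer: $102008$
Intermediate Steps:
$A{\left(Y \right)} = - 6 Y \left(28 - Y\right)$ ($A{\left(Y \right)} = - 6 \left(28 - Y\right) Y = - 6 Y \left(28 - Y\right)$)
$83690 + A{\left(\left(-1\right) 43 \right)} = 83690 + 6 \left(\left(-1\right) 43\right) \left(-28 - 43\right) = 83690 + 6 \left(-43\right) \left(-28 - 43\right) = 83690 + 6 \left(-43\right) \left(-71\right) = 83690 + 18318 = 102008$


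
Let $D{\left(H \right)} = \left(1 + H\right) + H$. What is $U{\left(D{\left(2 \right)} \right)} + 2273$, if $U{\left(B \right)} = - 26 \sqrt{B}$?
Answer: $2273 - 26 \sqrt{5} \approx 2214.9$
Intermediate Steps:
$D{\left(H \right)} = 1 + 2 H$
$U{\left(D{\left(2 \right)} \right)} + 2273 = - 26 \sqrt{1 + 2 \cdot 2} + 2273 = - 26 \sqrt{1 + 4} + 2273 = - 26 \sqrt{5} + 2273 = 2273 - 26 \sqrt{5}$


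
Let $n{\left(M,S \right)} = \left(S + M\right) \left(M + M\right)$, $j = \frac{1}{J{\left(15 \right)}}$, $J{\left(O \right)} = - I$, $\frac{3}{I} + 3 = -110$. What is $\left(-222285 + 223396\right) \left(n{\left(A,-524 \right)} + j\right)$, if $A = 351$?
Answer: $- \frac{404653975}{3} \approx -1.3488 \cdot 10^{8}$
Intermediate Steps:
$I = - \frac{3}{113}$ ($I = \frac{3}{-3 - 110} = \frac{3}{-113} = 3 \left(- \frac{1}{113}\right) = - \frac{3}{113} \approx -0.026549$)
$J{\left(O \right)} = \frac{3}{113}$ ($J{\left(O \right)} = \left(-1\right) \left(- \frac{3}{113}\right) = \frac{3}{113}$)
$j = \frac{113}{3}$ ($j = \frac{1}{\frac{3}{113}} = \frac{113}{3} \approx 37.667$)
$n{\left(M,S \right)} = 2 M \left(M + S\right)$ ($n{\left(M,S \right)} = \left(M + S\right) 2 M = 2 M \left(M + S\right)$)
$\left(-222285 + 223396\right) \left(n{\left(A,-524 \right)} + j\right) = \left(-222285 + 223396\right) \left(2 \cdot 351 \left(351 - 524\right) + \frac{113}{3}\right) = 1111 \left(2 \cdot 351 \left(-173\right) + \frac{113}{3}\right) = 1111 \left(-121446 + \frac{113}{3}\right) = 1111 \left(- \frac{364225}{3}\right) = - \frac{404653975}{3}$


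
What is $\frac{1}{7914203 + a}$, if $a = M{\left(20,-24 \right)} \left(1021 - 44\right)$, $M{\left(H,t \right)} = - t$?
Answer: $\frac{1}{7937651} \approx 1.2598 \cdot 10^{-7}$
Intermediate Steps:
$a = 23448$ ($a = \left(-1\right) \left(-24\right) \left(1021 - 44\right) = 24 \cdot 977 = 23448$)
$\frac{1}{7914203 + a} = \frac{1}{7914203 + 23448} = \frac{1}{7937651}$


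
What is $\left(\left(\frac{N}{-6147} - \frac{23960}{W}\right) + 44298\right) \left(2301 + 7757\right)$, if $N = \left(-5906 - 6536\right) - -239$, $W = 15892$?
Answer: $\frac{10881335722161166}{24422031} \approx 4.4555 \cdot 10^{8}$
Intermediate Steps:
$N = -12203$ ($N = -12442 + \left(246 - 7\right) = -12442 + 239 = -12203$)
$\left(\left(\frac{N}{-6147} - \frac{23960}{W}\right) + 44298\right) \left(2301 + 7757\right) = \left(\left(- \frac{12203}{-6147} - \frac{23960}{15892}\right) + 44298\right) \left(2301 + 7757\right) = \left(\left(\left(-12203\right) \left(- \frac{1}{6147}\right) - \frac{5990}{3973}\right) + 44298\right) 10058 = \left(\left(\frac{12203}{6147} - \frac{5990}{3973}\right) + 44298\right) 10058 = \left(\frac{11661989}{24422031} + 44298\right) 10058 = \frac{1081858791227}{24422031} \cdot 10058 = \frac{10881335722161166}{24422031}$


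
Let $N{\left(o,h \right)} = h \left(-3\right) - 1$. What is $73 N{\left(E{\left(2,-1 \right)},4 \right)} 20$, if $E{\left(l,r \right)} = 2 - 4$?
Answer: $-18980$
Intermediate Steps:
$E{\left(l,r \right)} = -2$ ($E{\left(l,r \right)} = 2 - 4 = -2$)
$N{\left(o,h \right)} = -1 - 3 h$ ($N{\left(o,h \right)} = - 3 h - 1 = -1 - 3 h$)
$73 N{\left(E{\left(2,-1 \right)},4 \right)} 20 = 73 \left(-1 - 12\right) 20 = 73 \left(-13\right) 20 = \left(-949\right) 20 = -18980$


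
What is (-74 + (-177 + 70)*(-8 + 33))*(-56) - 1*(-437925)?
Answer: 591869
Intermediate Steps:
(-74 + (-177 + 70)*(-8 + 33))*(-56) - 1*(-437925) = (-74 - 107*25)*(-56) + 437925 = (-74 - 2675)*(-56) + 437925 = -2749*(-56) + 437925 = 153944 + 437925 = 591869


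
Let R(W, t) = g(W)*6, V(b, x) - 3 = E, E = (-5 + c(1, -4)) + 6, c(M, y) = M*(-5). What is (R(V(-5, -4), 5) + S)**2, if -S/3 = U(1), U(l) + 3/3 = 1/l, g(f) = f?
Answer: 36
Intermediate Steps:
c(M, y) = -5*M
U(l) = -1 + 1/l
S = 0 (S = -3*(1 - 1*1)/1 = -3*(1 - 1) = -3*0 = 0)
E = -4 (E = (-5 - 5*1) + 6 = (-5 - 5) + 6 = -10 + 6 = -4)
V(b, x) = -1 (V(b, x) = 3 - 4 = -1)
R(W, t) = 6*W (R(W, t) = W*6 = 6*W)
(R(V(-5, -4), 5) + S)**2 = (6*(-1) + 0)**2 = (-6 + 0)**2 = (-6)**2 = 36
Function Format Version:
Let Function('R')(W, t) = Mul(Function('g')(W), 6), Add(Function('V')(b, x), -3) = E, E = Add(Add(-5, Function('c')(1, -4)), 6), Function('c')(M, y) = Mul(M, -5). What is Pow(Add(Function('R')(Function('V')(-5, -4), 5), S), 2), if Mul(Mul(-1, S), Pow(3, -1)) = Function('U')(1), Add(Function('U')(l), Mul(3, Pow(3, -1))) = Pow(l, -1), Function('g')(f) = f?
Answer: 36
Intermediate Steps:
Function('c')(M, y) = Mul(-5, M)
Function('U')(l) = Add(-1, Pow(l, -1))
S = 0 (S = Mul(-3, Mul(Pow(1, -1), Add(1, Mul(-1, 1)))) = Mul(-3, Mul(1, Add(1, -1))) = Mul(-3, Mul(1, 0)) = Mul(-3, 0) = 0)
E = -4 (E = Add(Add(-5, Mul(-5, 1)), 6) = Add(Add(-5, -5), 6) = Add(-10, 6) = -4)
Function('V')(b, x) = -1 (Function('V')(b, x) = Add(3, -4) = -1)
Function('R')(W, t) = Mul(6, W) (Function('R')(W, t) = Mul(W, 6) = Mul(6, W))
Pow(Add(Function('R')(Function('V')(-5, -4), 5), S), 2) = Pow(Add(Mul(6, -1), 0), 2) = Pow(Add(-6, 0), 2) = Pow(-6, 2) = 36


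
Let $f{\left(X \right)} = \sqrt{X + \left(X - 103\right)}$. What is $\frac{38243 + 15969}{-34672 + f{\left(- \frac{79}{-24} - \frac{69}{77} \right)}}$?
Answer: $- \frac{1736785940736}{1110784458361} - \frac{108424 i \sqrt{20962095}}{1110784458361} \approx -1.5636 - 0.0004469 i$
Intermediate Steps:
$f{\left(X \right)} = \sqrt{-103 + 2 X}$ ($f{\left(X \right)} = \sqrt{X + \left(-103 + X\right)} = \sqrt{-103 + 2 X}$)
$\frac{38243 + 15969}{-34672 + f{\left(- \frac{79}{-24} - \frac{69}{77} \right)}} = \frac{38243 + 15969}{-34672 + \sqrt{-103 + 2 \left(- \frac{79}{-24} - \frac{69}{77}\right)}} = \frac{54212}{-34672 + \sqrt{-103 + 2 \left(\left(-79\right) \left(- \frac{1}{24}\right) - \frac{69}{77}\right)}} = \frac{54212}{-34672 + \sqrt{-103 + 2 \left(\frac{79}{24} - \frac{69}{77}\right)}} = \frac{54212}{-34672 + \sqrt{-103 + 2 \cdot \frac{4427}{1848}}} = \frac{54212}{-34672 + \sqrt{-103 + \frac{4427}{924}}} = \frac{54212}{-34672 + \sqrt{- \frac{90745}{924}}} = \frac{54212}{-34672 + \frac{i \sqrt{20962095}}{462}}$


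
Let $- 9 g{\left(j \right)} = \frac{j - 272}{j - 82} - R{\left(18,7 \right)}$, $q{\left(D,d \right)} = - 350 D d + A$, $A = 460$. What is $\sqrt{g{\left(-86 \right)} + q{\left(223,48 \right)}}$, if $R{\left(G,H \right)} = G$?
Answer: $\frac{i \sqrt{59470515447}}{126} \approx 1935.4 i$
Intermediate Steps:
$q{\left(D,d \right)} = 460 - 350 D d$ ($q{\left(D,d \right)} = - 350 D d + 460 = 460 - 350 D d$)
$g{\left(j \right)} = 2 - \frac{-272 + j}{9 \left(-82 + j\right)}$ ($g{\left(j \right)} = - \frac{\frac{j - 272}{j - 82} - 18}{9} = - \frac{\frac{-272 + j}{-82 + j} - 18}{9} = - \frac{-18 + \frac{-272 + j}{-82 + j}}{9} = 2 - \frac{-272 + j}{9 \left(-82 + j\right)}$)
$\sqrt{g{\left(-86 \right)} + q{\left(223,48 \right)}} = \sqrt{\frac{-1204 + 17 \left(-86\right)}{9 \left(-82 - 86\right)} + \left(460 - 78050 \cdot 48\right)} = \sqrt{\frac{-1204 - 1462}{9 \left(-168\right)} + \left(460 - 3746400\right)} = \sqrt{\frac{1}{9} \left(- \frac{1}{168}\right) \left(-2666\right) - 3745940} = \sqrt{\frac{1333}{756} - 3745940} = \sqrt{- \frac{2831929307}{756}} = \frac{i \sqrt{59470515447}}{126}$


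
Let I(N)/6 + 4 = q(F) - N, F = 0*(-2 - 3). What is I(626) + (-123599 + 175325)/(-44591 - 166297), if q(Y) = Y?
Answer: -132868061/35148 ≈ -3780.2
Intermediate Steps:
F = 0 (F = 0*(-5) = 0)
I(N) = -24 - 6*N (I(N) = -24 + 6*(0 - N) = -24 + 6*(-N) = -24 - 6*N)
I(626) + (-123599 + 175325)/(-44591 - 166297) = (-24 - 6*626) + (-123599 + 175325)/(-44591 - 166297) = (-24 - 3756) + 51726/(-210888) = -3780 + 51726*(-1/210888) = -3780 - 8621/35148 = -132868061/35148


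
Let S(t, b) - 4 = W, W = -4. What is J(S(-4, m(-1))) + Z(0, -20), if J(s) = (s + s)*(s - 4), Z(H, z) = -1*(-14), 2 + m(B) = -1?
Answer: 14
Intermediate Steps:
m(B) = -3 (m(B) = -2 - 1 = -3)
S(t, b) = 0 (S(t, b) = 4 - 4 = 0)
Z(H, z) = 14
J(s) = 2*s*(-4 + s) (J(s) = (2*s)*(-4 + s) = 2*s*(-4 + s))
J(S(-4, m(-1))) + Z(0, -20) = 2*0*(-4 + 0) + 14 = 2*0*(-4) + 14 = 0 + 14 = 14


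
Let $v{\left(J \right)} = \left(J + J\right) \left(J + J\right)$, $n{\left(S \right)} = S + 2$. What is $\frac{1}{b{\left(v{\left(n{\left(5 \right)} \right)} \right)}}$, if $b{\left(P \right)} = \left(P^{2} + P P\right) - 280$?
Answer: $\frac{1}{76552} \approx 1.3063 \cdot 10^{-5}$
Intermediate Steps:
$n{\left(S \right)} = 2 + S$
$v{\left(J \right)} = 4 J^{2}$ ($v{\left(J \right)} = 2 J 2 J = 4 J^{2}$)
$b{\left(P \right)} = -280 + 2 P^{2}$ ($b{\left(P \right)} = \left(P^{2} + P^{2}\right) - 280 = 2 P^{2} - 280 = -280 + 2 P^{2}$)
$\frac{1}{b{\left(v{\left(n{\left(5 \right)} \right)} \right)}} = \frac{1}{-280 + 2 \left(4 \left(2 + 5\right)^{2}\right)^{2}} = \frac{1}{-280 + 2 \left(4 \cdot 7^{2}\right)^{2}} = \frac{1}{-280 + 2 \left(4 \cdot 49\right)^{2}} = \frac{1}{-280 + 2 \cdot 196^{2}} = \frac{1}{-280 + 2 \cdot 38416} = \frac{1}{-280 + 76832} = \frac{1}{76552}$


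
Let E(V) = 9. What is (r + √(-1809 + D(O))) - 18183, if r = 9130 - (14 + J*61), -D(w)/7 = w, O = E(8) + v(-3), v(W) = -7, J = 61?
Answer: -12788 + I*√1823 ≈ -12788.0 + 42.697*I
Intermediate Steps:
O = 2 (O = 9 - 7 = 2)
D(w) = -7*w
r = 5395 (r = 9130 - (14 + 61*61) = 9130 - (14 + 3721) = 9130 - 1*3735 = 9130 - 3735 = 5395)
(r + √(-1809 + D(O))) - 18183 = (5395 + √(-1809 - 7*2)) - 18183 = (5395 + √(-1809 - 14)) - 18183 = (5395 + √(-1823)) - 18183 = (5395 + I*√1823) - 18183 = -12788 + I*√1823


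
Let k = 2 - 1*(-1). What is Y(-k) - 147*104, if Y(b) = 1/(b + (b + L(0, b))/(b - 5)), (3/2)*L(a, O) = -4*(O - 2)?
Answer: -1574688/103 ≈ -15288.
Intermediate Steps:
L(a, O) = 16/3 - 8*O/3 (L(a, O) = 2*(-4*(O - 2))/3 = 2*(-4*(-2 + O))/3 = 2*(8 - 4*O)/3 = 16/3 - 8*O/3)
k = 3 (k = 2 + 1 = 3)
Y(b) = 1/(b + (16/3 - 5*b/3)/(-5 + b)) (Y(b) = 1/(b + (b + (16/3 - 8*b/3))/(b - 5)) = 1/(b + (16/3 - 5*b/3)/(-5 + b)))
Y(-k) - 147*104 = 3*(-5 - 1*3)/(16 - (-20)*3 + 3*(-1*3)²) - 147*104 = 3*(-5 - 3)/(16 - 20*(-3) + 3*(-3)²) - 15288 = 3*(-8)/(16 + 60 + 3*9) - 15288 = 3*(-8)/(16 + 60 + 27) - 15288 = 3*(-8)/103 - 15288 = 3*(1/103)*(-8) - 15288 = -24/103 - 15288 = -1574688/103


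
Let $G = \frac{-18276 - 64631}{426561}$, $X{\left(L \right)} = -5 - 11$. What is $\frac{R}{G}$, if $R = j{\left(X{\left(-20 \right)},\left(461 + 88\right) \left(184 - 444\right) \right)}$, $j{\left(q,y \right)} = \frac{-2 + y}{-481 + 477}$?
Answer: $- \frac{30444085131}{165814} \approx -1.836 \cdot 10^{5}$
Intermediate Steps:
$X{\left(L \right)} = -16$ ($X{\left(L \right)} = -5 - 11 = -16$)
$j{\left(q,y \right)} = \frac{1}{2} - \frac{y}{4}$ ($j{\left(q,y \right)} = \frac{-2 + y}{-4} = \left(-2 + y\right) \left(- \frac{1}{4}\right) = \frac{1}{2} - \frac{y}{4}$)
$R = \frac{71371}{2}$ ($R = \frac{1}{2} - \frac{\left(461 + 88\right) \left(184 - 444\right)}{4} = \frac{1}{2} - \frac{549 \left(-260\right)}{4} = \frac{1}{2} - -35685 = \frac{1}{2} + 35685 = \frac{71371}{2} \approx 35686.0$)
$G = - \frac{82907}{426561}$ ($G = \left(-82907\right) \frac{1}{426561} = - \frac{82907}{426561} \approx -0.19436$)
$\frac{R}{G} = \frac{71371}{2 \left(- \frac{82907}{426561}\right)} = \frac{71371}{2} \left(- \frac{426561}{82907}\right) = - \frac{30444085131}{165814}$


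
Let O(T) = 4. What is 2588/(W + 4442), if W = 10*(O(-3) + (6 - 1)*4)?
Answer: 1294/2341 ≈ 0.55276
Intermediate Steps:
W = 240 (W = 10*(4 + (6 - 1)*4) = 10*(4 + 5*4) = 10*(4 + 20) = 10*24 = 240)
2588/(W + 4442) = 2588/(240 + 4442) = 2588/4682 = 2588*(1/4682) = 1294/2341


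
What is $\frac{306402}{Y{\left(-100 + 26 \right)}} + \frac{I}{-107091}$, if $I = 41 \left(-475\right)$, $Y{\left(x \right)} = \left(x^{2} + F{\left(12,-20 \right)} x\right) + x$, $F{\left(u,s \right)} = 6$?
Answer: $\frac{16454726816}{265478589} \approx 61.981$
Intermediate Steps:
$Y{\left(x \right)} = x^{2} + 7 x$ ($Y{\left(x \right)} = \left(x^{2} + 6 x\right) + x = x^{2} + 7 x$)
$I = -19475$
$\frac{306402}{Y{\left(-100 + 26 \right)}} + \frac{I}{-107091} = \frac{306402}{\left(-100 + 26\right) \left(7 + \left(-100 + 26\right)\right)} - \frac{19475}{-107091} = \frac{306402}{\left(-74\right) \left(7 - 74\right)} - - \frac{19475}{107091} = \frac{306402}{\left(-74\right) \left(-67\right)} + \frac{19475}{107091} = \frac{306402}{4958} + \frac{19475}{107091} = 306402 \cdot \frac{1}{4958} + \frac{19475}{107091} = \frac{153201}{2479} + \frac{19475}{107091} = \frac{16454726816}{265478589}$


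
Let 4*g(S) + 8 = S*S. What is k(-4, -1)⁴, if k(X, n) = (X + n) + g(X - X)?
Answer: 2401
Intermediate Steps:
g(S) = -2 + S²/4 (g(S) = -2 + (S*S)/4 = -2 + S²/4)
k(X, n) = -2 + X + n (k(X, n) = (X + n) + (-2 + (X - X)²/4) = (X + n) + (-2 + (¼)*0²) = (X + n) + (-2 + (¼)*0) = (X + n) + (-2 + 0) = (X + n) - 2 = -2 + X + n)
k(-4, -1)⁴ = (-2 - 4 - 1)⁴ = (-7)⁴ = 2401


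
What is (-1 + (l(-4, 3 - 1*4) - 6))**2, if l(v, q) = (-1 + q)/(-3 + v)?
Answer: 2209/49 ≈ 45.082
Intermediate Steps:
l(v, q) = (-1 + q)/(-3 + v)
(-1 + (l(-4, 3 - 1*4) - 6))**2 = (-1 + ((-1 + (3 - 1*4))/(-3 - 4) - 6))**2 = (-1 + ((-1 + (3 - 4))/(-7) - 6))**2 = (-1 + (-(-1 - 1)/7 - 6))**2 = (-1 + (-1/7*(-2) - 6))**2 = (-1 + (2/7 - 6))**2 = (-1 - 40/7)**2 = (-47/7)**2 = 2209/49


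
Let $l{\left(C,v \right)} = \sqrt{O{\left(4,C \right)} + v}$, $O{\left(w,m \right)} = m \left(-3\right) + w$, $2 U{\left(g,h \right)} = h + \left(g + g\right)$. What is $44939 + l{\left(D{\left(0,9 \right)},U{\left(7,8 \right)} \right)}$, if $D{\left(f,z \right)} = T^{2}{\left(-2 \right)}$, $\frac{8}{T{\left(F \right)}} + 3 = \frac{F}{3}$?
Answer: $44939 + \frac{\sqrt{87}}{11} \approx 44940.0$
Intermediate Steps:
$T{\left(F \right)} = \frac{8}{-3 + \frac{F}{3}}$
$U{\left(g,h \right)} = g + \frac{h}{2}$ ($U{\left(g,h \right)} = \frac{h + \left(g + g\right)}{2} = \frac{h + 2 g}{2} = g + \frac{h}{2}$)
$D{\left(f,z \right)} = \frac{576}{121}$ ($D{\left(f,z \right)} = \left(\frac{24}{-9 - 2}\right)^{2} = \left(\frac{24}{-11}\right)^{2} = \left(24 \left(- \frac{1}{11}\right)\right)^{2} = \left(- \frac{24}{11}\right)^{2} = \frac{576}{121}$)
$O{\left(w,m \right)} = w - 3 m$ ($O{\left(w,m \right)} = - 3 m + w = w - 3 m$)
$l{\left(C,v \right)} = \sqrt{4 + v - 3 C}$ ($l{\left(C,v \right)} = \sqrt{\left(4 - 3 C\right) + v} = \sqrt{4 + v - 3 C}$)
$44939 + l{\left(D{\left(0,9 \right)},U{\left(7,8 \right)} \right)} = 44939 + \sqrt{4 + \left(7 + \frac{1}{2} \cdot 8\right) - \frac{1728}{121}} = 44939 + \sqrt{4 + \left(7 + 4\right) - \frac{1728}{121}} = 44939 + \sqrt{4 + 11 - \frac{1728}{121}} = 44939 + \sqrt{\frac{87}{121}} = 44939 + \frac{\sqrt{87}}{11}$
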